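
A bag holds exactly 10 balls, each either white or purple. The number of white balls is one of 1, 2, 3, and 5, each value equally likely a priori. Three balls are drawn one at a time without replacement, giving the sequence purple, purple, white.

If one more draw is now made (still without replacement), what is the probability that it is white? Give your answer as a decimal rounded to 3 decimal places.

The likelihood of the observed sequence under each hypothesis: P(data | r = 1) = (9/10)(8/9)(1/8) = 1/10; P(data | r = 2) = (8/10)(7/9)(2/8) = 7/45; P(data | r = 3) = (7/10)(6/9)(3/8) = 7/40; P(data | r = 5) = (5/10)(4/9)(5/8) = 5/36.
Multiplying each by its prior: 1/4 · 1/10 = 1/40, 1/4 · 7/45 = 7/180, 1/4 · 7/40 = 7/160, 1/4 · 5/36 = 5/144; summing to 41/288.
Dividing through by the total gives posterior P(r = 1 | data) = 0.17561, P(r = 2 | data) = 0.27317, P(r = 3 | data) = 0.30732, P(r = 5 | data) = 0.2439.
The predictive probability is P(white next | data) = (0)(0.17561) + (1/7)(0.27317) + (2/7)(0.30732) + (4/7)(0.2439) = 0.2662.

0.266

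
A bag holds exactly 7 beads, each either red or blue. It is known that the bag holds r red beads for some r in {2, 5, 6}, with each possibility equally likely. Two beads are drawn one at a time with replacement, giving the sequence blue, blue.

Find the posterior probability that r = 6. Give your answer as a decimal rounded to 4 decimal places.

For each hypothesis, P(data | H) works out to: P(data | r = 2) = (5/7)(5/7) = 25/49; P(data | r = 5) = (2/7)(2/7) = 4/49; P(data | r = 6) = (1/7)(1/7) = 1/49.
Weighting by the prior gives 1/3 · 25/49 = 25/147, 1/3 · 4/49 = 4/147, 1/3 · 1/49 = 1/147; with total 10/49.
Therefore the posterior P(r = 6 | data) = (1/147) / (10/49) = 1/30.

0.0333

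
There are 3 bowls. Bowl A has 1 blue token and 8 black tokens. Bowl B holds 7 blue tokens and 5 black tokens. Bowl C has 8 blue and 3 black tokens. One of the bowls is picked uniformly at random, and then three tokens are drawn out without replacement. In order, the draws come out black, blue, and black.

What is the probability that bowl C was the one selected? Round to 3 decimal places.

0.183

The likelihood of the observed sequence under each hypothesis: P(data | bowl A) = (8/9)(1/8)(7/7) = 0.11111; P(data | bowl B) = (5/12)(7/11)(4/10) = 0.10606; P(data | bowl C) = (3/11)(8/10)(2/9) = 0.048485.
Weighting by the prior gives 1/3 · 0.11111 = 0.037037, 1/3 · 0.10606 = 0.035354, 1/3 · 0.048485 = 0.016162; summing to 0.088552.
Therefore the posterior P(bowl C | data) = (0.016162) / (0.088552) = 0.18251.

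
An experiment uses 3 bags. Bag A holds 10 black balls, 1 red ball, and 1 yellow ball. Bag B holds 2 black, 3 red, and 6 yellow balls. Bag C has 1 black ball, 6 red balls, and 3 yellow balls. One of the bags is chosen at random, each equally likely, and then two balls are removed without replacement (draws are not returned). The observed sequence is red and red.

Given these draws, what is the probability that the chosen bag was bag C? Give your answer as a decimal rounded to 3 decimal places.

Under each hypothesis, the probability of the observed sequence is: P(data | bag A) = (1/12)(0/11) = 0; P(data | bag B) = (3/11)(2/10) = 3/55; P(data | bag C) = (6/10)(5/9) = 1/3.
Weighting by the prior gives 1/3 · 0 = 0, 1/3 · 3/55 = 1/55, 1/3 · 1/3 = 1/9; with total 64/495.
Hence P(bag C | data) = (1/9) / (64/495) = 55/64.

0.859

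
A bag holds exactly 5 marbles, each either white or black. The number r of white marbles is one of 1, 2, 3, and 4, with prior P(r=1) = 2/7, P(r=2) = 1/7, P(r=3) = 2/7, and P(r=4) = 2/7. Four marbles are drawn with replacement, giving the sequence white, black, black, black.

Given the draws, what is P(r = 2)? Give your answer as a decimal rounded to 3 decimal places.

Compute the likelihood of the observed sequence for each case: P(data | r = 1) = (1/5)(4/5)(4/5)(4/5) = 0.1024; P(data | r = 2) = (2/5)(3/5)(3/5)(3/5) = 0.0864; P(data | r = 3) = (3/5)(2/5)(2/5)(2/5) = 0.0384; P(data | r = 4) = (4/5)(1/5)(1/5)(1/5) = 0.0064.
Weighting by the prior gives 2/7 · 0.1024 = 0.029257, 1/7 · 0.0864 = 0.012343, 2/7 · 0.0384 = 0.010971, 2/7 · 0.0064 = 0.0018286; these sum to 0.0544.
Therefore the posterior P(r = 2 | data) = (0.012343) / (0.0544) = 0.22689.

0.227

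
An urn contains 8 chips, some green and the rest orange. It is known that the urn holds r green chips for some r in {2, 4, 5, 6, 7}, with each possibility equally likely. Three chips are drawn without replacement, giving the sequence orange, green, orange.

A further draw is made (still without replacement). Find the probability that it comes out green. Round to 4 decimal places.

The likelihood of the observed sequence under each hypothesis: P(data | r = 2) = (6/8)(2/7)(5/6) = 5/28; P(data | r = 4) = (4/8)(4/7)(3/6) = 1/7; P(data | r = 5) = (3/8)(5/7)(2/6) = 5/56; P(data | r = 6) = (2/8)(6/7)(1/6) = 1/28; P(data | r = 7) = (1/8)(7/7)(0/6) = 0.
Weighting by the prior gives 1/5 · 5/28 = 1/28, 1/5 · 1/7 = 1/35, 1/5 · 5/56 = 1/56, 1/5 · 1/28 = 1/140, 1/5 · 0 = 0; summing to 5/56.
Dividing through by the total gives posterior P(r = 2 | data) = 2/5, P(r = 4 | data) = 8/25, P(r = 5 | data) = 1/5, P(r = 6 | data) = 2/25, P(r = 7 | data) = 0.
So P(green next | data) = Σ P(green next | H) P(H | data) = (1/5)(2/5) + (3/5)(8/25) + (4/5)(1/5) + (1)(2/25) = 64/125.

0.5120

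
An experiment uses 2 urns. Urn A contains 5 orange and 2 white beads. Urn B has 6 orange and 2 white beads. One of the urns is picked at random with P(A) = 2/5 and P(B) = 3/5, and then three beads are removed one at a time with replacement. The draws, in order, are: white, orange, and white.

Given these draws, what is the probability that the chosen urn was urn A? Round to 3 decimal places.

For each hypothesis, P(data | H) works out to: P(data | urn A) = (2/7)(5/7)(2/7) = 0.058309; P(data | urn B) = (2/8)(6/8)(2/8) = 0.046875.
Multiplying each by its prior: 2/5 · 0.058309 = 0.023324, 3/5 · 0.046875 = 0.028125; with total 0.051449.
By Bayes' rule, P(urn A | data) = (0.023324) / (0.051449) = 0.45334.

0.453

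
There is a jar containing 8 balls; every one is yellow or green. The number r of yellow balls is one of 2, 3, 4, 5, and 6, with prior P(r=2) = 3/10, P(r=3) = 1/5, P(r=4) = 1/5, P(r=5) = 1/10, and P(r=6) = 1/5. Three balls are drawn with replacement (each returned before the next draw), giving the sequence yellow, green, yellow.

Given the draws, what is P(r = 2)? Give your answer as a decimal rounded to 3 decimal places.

Under each hypothesis, the probability of the observed sequence is: P(data | r = 2) = (2/8)(6/8)(2/8) = 0.046875; P(data | r = 3) = (3/8)(5/8)(3/8) = 0.087891; P(data | r = 4) = (4/8)(4/8)(4/8) = 0.125; P(data | r = 5) = (5/8)(3/8)(5/8) = 0.14648; P(data | r = 6) = (6/8)(2/8)(6/8) = 0.14062.
The prior-weighted likelihoods are 3/10 · 0.046875 = 0.014063, 1/5 · 0.087891 = 0.017578, 1/5 · 0.125 = 0.025, 1/10 · 0.14648 = 0.014648, 1/5 · 0.14062 = 0.028125; summing to 0.099414.
So P(r = 2 | data) = (0.014063) / (0.099414) = 0.14145.

0.141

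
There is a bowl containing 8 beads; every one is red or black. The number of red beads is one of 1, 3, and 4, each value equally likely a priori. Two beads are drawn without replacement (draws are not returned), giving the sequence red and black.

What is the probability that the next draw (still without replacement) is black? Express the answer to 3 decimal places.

0.658

Under each hypothesis, the probability of the observed sequence is: P(data | r = 1) = (1/8)(7/7) = 1/8; P(data | r = 3) = (3/8)(5/7) = 15/56; P(data | r = 4) = (4/8)(4/7) = 2/7.
Multiplying each by its prior: 1/3 · 1/8 = 1/24, 1/3 · 15/56 = 5/56, 1/3 · 2/7 = 2/21; summing to 19/84.
The posterior is then P(r = 1 | data) = 7/38, P(r = 3 | data) = 15/38, P(r = 4 | data) = 8/19.
So P(black next | data) = Σ P(black next | H) P(H | data) = (1)(7/38) + (2/3)(15/38) + (1/2)(8/19) = 25/38.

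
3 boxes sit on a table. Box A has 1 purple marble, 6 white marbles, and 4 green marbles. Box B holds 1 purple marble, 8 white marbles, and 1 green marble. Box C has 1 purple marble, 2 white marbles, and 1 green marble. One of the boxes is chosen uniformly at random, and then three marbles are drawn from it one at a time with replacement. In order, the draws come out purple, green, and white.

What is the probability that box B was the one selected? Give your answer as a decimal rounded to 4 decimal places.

Under each hypothesis, the probability of the observed sequence is: P(data | box A) = (1/11)(4/11)(6/11) = 0.018032; P(data | box B) = (1/10)(1/10)(8/10) = 0.008; P(data | box C) = (1/4)(1/4)(2/4) = 0.03125.
Multiplying each by its prior: 1/3 · 0.018032 = 0.0060105, 1/3 · 0.008 = 0.0026667, 1/3 · 0.03125 = 0.010417; summing to 0.019094.
Hence P(box B | data) = (0.0026667) / (0.019094) = 0.13966.

0.1397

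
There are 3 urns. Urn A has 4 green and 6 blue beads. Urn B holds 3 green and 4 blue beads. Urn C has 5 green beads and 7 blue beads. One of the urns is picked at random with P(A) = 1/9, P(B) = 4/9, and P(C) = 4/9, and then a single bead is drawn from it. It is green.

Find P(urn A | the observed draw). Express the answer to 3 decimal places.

Under each hypothesis, the probability of this draw is: P(data | urn A) = (4/10) = 2/5; P(data | urn B) = (3/7) = 3/7; P(data | urn C) = (5/12) = 5/12.
Weighting by the prior gives 1/9 · 2/5 = 2/45, 4/9 · 3/7 = 4/21, 4/9 · 5/12 = 5/27; with total 397/945.
Therefore the posterior P(urn A | data) = (2/45) / (397/945) = 42/397.

0.106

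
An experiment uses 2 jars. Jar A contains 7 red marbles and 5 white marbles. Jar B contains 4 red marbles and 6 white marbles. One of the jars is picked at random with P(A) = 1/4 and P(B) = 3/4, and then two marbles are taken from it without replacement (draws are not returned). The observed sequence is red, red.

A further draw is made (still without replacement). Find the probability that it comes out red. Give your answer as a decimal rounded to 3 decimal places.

0.361

For each hypothesis, P(data | H) works out to: P(data | jar A) = (7/12)(6/11) = 7/22; P(data | jar B) = (4/10)(3/9) = 2/15.
Multiplying each by its prior: 1/4 · 7/22 = 7/88, 3/4 · 2/15 = 1/10; these sum to 79/440.
Normalising, the posterior is P(jar A | data) = 35/79, P(jar B | data) = 44/79.
So P(red next | data) = Σ P(red next | H) P(H | data) = (1/2)(35/79) + (1/4)(44/79) = 57/158.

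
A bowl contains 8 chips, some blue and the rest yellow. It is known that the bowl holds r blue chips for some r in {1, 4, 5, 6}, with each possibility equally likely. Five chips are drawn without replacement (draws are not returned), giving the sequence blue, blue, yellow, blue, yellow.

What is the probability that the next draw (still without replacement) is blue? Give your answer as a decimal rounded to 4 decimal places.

Compute the likelihood of the observed sequence for each case: P(data | r = 1) = (1/8)(0/7) = 0; P(data | r = 4) = (4/8)(3/7)(4/6)(2/5)(3/4) = 0.042857; P(data | r = 5) = (5/8)(4/7)(3/6)(3/5)(2/4) = 0.053571; P(data | r = 6) = (6/8)(5/7)(2/6)(4/5)(1/4) = 0.035714.
The prior-weighted likelihoods are 1/4 · 0 = 0, 1/4 · 0.042857 = 0.010714, 1/4 · 0.053571 = 0.013393, 1/4 · 0.035714 = 0.0089286; with total 0.033036.
The posterior is then P(r = 1 | data) = 0, P(r = 4 | data) = 0.32432, P(r = 5 | data) = 0.40541, P(r = 6 | data) = 0.27027.
So P(blue next | data) = Σ P(blue next | H) P(H | data) = (1/3)(0.32432) + (2/3)(0.40541) + (1)(0.27027) = 0.64865.

0.6486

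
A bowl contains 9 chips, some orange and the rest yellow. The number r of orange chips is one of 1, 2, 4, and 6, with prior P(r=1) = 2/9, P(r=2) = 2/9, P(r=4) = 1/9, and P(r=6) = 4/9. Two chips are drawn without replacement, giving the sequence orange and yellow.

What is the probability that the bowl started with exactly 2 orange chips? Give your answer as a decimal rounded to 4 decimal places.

The likelihood of the observed sequence under each hypothesis: P(data | r = 1) = (1/9)(8/8) = 1/9; P(data | r = 2) = (2/9)(7/8) = 7/36; P(data | r = 4) = (4/9)(5/8) = 5/18; P(data | r = 6) = (6/9)(3/8) = 1/4.
Weighting by the prior gives 2/9 · 1/9 = 2/81, 2/9 · 7/36 = 7/162, 1/9 · 5/18 = 5/162, 4/9 · 1/4 = 1/9; these sum to 17/81.
So P(r = 2 | data) = (7/162) / (17/81) = 7/34.

0.2059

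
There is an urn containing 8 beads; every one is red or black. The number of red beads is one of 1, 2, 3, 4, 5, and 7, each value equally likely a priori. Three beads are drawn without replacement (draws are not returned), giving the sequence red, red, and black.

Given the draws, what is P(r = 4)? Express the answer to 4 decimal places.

Under each hypothesis, the probability of the observed sequence is: P(data | r = 1) = (1/8)(0/7) = 0; P(data | r = 2) = (2/8)(1/7)(6/6) = 1/28; P(data | r = 3) = (3/8)(2/7)(5/6) = 5/56; P(data | r = 4) = (4/8)(3/7)(4/6) = 1/7; P(data | r = 5) = (5/8)(4/7)(3/6) = 5/28; P(data | r = 7) = (7/8)(6/7)(1/6) = 1/8.
Multiplying each by its prior: 1/6 · 0 = 0, 1/6 · 1/28 = 1/168, 1/6 · 5/56 = 5/336, 1/6 · 1/7 = 1/42, 1/6 · 5/28 = 5/168, 1/6 · 1/8 = 1/48; these sum to 2/21.
By Bayes' rule, P(r = 4 | data) = (1/42) / (2/21) = 1/4.

0.2500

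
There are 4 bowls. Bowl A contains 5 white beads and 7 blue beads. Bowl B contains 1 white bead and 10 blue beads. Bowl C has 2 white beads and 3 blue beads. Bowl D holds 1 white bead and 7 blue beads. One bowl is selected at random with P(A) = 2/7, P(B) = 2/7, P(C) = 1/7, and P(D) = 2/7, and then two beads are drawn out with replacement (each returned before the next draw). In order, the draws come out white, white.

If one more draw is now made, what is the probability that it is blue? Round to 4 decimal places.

Compute the likelihood of the observed sequence for each case: P(data | bowl A) = (5/12)(5/12) = 0.17361; P(data | bowl B) = (1/11)(1/11) = 0.0082645; P(data | bowl C) = (2/5)(2/5) = 0.16; P(data | bowl D) = (1/8)(1/8) = 0.015625.
Weighting by the prior gives 2/7 · 0.17361 = 0.049603, 2/7 · 0.0082645 = 0.0023613, 1/7 · 0.16 = 0.022857, 2/7 · 0.015625 = 0.0044643; summing to 0.079286.
Dividing through by the total gives posterior P(bowl A | data) = 0.62562, P(bowl B | data) = 0.029782, P(bowl C | data) = 0.28829, P(bowl D | data) = 0.056306.
Averaging over the posterior, P(blue next | data) = (7/12)(0.62562) + (10/11)(0.029782) + (3/5)(0.28829) + (7/8)(0.056306) = 0.61426.

0.6143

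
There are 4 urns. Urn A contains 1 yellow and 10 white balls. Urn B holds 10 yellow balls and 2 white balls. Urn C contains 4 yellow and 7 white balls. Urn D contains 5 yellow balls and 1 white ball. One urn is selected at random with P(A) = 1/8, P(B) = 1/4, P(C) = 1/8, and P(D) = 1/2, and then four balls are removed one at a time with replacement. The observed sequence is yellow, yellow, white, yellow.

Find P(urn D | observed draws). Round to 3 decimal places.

Compute the likelihood of the observed sequence for each case: P(data | urn A) = (1/11)(1/11)(10/11)(1/11) = 0.00068301; P(data | urn B) = (10/12)(10/12)(2/12)(10/12) = 0.096451; P(data | urn C) = (4/11)(4/11)(7/11)(4/11) = 0.030599; P(data | urn D) = (5/6)(5/6)(1/6)(5/6) = 0.096451.
Weighting by the prior gives 1/8 · 0.00068301 = 8.5377e-05, 1/4 · 0.096451 = 0.024113, 1/8 · 0.030599 = 0.0038249, 1/2 · 0.096451 = 0.048225; these sum to 0.076248.
By Bayes' rule, P(urn D | data) = (0.048225) / (0.076248) = 0.63248.

0.632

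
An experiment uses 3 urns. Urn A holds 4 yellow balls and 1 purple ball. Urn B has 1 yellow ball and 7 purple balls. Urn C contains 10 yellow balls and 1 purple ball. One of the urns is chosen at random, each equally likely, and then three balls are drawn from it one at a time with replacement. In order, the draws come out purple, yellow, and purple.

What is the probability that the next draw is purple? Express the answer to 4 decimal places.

For each hypothesis, P(data | H) works out to: P(data | urn A) = (1/5)(4/5)(1/5) = 0.032; P(data | urn B) = (7/8)(1/8)(7/8) = 0.095703; P(data | urn C) = (1/11)(10/11)(1/11) = 0.0075131.
Multiplying each by its prior: 1/3 · 0.032 = 0.010667, 1/3 · 0.095703 = 0.031901, 1/3 · 0.0075131 = 0.0025044; with total 0.045072.
The posterior is then P(urn A | data) = 0.23666, P(urn B | data) = 0.70778, P(urn C | data) = 0.055564.
The predictive probability is P(purple next | data) = (1/5)(0.23666) + (7/8)(0.70778) + (1/11)(0.055564) = 0.67169.

0.6717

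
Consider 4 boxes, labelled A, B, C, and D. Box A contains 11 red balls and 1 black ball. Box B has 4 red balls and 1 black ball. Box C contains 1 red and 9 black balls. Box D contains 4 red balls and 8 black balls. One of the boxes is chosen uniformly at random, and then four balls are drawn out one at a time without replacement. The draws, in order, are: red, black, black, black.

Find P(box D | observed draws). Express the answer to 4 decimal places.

Under each hypothesis, the probability of the observed sequence is: P(data | box A) = (11/12)(1/11)(0/10) = 0; P(data | box B) = (4/5)(1/4)(0/3) = 0; P(data | box C) = (1/10)(9/9)(8/8)(7/7) = 0.1; P(data | box D) = (4/12)(8/11)(7/10)(6/9) = 0.11313.
Multiplying each by its prior: 1/4 · 0 = 0, 1/4 · 0 = 0, 1/4 · 0.1 = 0.025, 1/4 · 0.11313 = 0.028283; with total 0.053283.
Hence P(box D | data) = (0.028283) / (0.053283) = 0.53081.

0.5308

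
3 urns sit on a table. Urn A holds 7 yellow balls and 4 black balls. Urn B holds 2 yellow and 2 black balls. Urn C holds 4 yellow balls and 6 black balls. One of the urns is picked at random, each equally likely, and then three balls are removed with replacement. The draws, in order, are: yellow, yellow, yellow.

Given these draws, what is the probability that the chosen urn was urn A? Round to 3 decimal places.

The likelihood of the observed sequence under each hypothesis: P(data | urn A) = (7/11)(7/11)(7/11) = 0.2577; P(data | urn B) = (2/4)(2/4)(2/4) = 0.125; P(data | urn C) = (4/10)(4/10)(4/10) = 0.064.
Multiplying each by its prior: 1/3 · 0.2577 = 0.0859, 1/3 · 0.125 = 0.041667, 1/3 · 0.064 = 0.021333; with total 0.1489.
Therefore the posterior P(urn A | data) = (0.0859) / (0.1489) = 0.5769.

0.577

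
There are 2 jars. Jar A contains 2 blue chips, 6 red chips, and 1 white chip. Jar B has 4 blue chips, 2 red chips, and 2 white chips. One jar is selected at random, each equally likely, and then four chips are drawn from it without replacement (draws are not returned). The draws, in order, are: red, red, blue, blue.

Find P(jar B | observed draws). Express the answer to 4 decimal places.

Under each hypothesis, the probability of the observed sequence is: P(data | jar A) = (6/9)(5/8)(2/7)(1/6) = 0.019841; P(data | jar B) = (2/8)(1/7)(4/6)(3/5) = 0.014286.
Multiplying each by its prior: 1/2 · 0.019841 = 0.0099206, 1/2 · 0.014286 = 0.0071429; with total 0.017063.
Therefore the posterior P(jar B | data) = (0.0071429) / (0.017063) = 0.4186.

0.4186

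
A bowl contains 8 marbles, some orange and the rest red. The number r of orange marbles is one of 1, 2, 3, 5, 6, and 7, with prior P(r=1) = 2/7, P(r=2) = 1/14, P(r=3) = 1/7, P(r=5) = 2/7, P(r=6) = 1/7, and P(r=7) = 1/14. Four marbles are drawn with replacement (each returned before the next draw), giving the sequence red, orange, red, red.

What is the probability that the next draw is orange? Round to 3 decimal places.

0.305

Compute the likelihood of the observed sequence for each case: P(data | r = 1) = (7/8)(1/8)(7/8)(7/8) = 0.08374; P(data | r = 2) = (6/8)(2/8)(6/8)(6/8) = 0.10547; P(data | r = 3) = (5/8)(3/8)(5/8)(5/8) = 0.091553; P(data | r = 5) = (3/8)(5/8)(3/8)(3/8) = 0.032959; P(data | r = 6) = (2/8)(6/8)(2/8)(2/8) = 0.011719; P(data | r = 7) = (1/8)(7/8)(1/8)(1/8) = 0.001709.
Weighting by the prior gives 2/7 · 0.08374 = 0.023926, 1/14 · 0.10547 = 0.0075335, 1/7 · 0.091553 = 0.013079, 2/7 · 0.032959 = 0.0094169, 1/7 · 0.011719 = 0.0016741, 1/14 · 0.001709 = 0.00012207; with total 0.055751.
Dividing through by the total gives posterior P(r = 1 | data) = 0.42915, P(r = 2 | data) = 0.13513, P(r = 3 | data) = 0.23459, P(r = 5 | data) = 0.16891, P(r = 6 | data) = 0.030028, P(r = 7 | data) = 0.0021896.
So P(orange next | data) = Σ P(orange next | H) P(H | data) = (1/8)(0.42915) + (1/4)(0.13513) + (3/8)(0.23459) + (5/8)(0.16891) + (3/4)(0.030028) + (7/8)(0.0021896) = 0.3054.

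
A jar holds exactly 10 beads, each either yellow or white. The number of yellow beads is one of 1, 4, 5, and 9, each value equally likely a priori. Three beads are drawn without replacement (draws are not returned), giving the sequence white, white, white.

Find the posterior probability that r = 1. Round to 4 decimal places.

Compute the likelihood of the observed sequence for each case: P(data | r = 1) = (9/10)(8/9)(7/8) = 7/10; P(data | r = 4) = (6/10)(5/9)(4/8) = 1/6; P(data | r = 5) = (5/10)(4/9)(3/8) = 1/12; P(data | r = 9) = (1/10)(0/9) = 0.
Multiplying each by its prior: 1/4 · 7/10 = 7/40, 1/4 · 1/6 = 1/24, 1/4 · 1/12 = 1/48, 1/4 · 0 = 0; summing to 19/80.
Hence P(r = 1 | data) = (7/40) / (19/80) = 14/19.

0.7368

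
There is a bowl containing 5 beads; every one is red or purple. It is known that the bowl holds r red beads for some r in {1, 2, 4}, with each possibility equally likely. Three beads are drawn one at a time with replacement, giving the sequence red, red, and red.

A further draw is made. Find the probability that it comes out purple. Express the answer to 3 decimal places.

0.252

For each hypothesis, P(data | H) works out to: P(data | r = 1) = (1/5)(1/5)(1/5) = 1/125; P(data | r = 2) = (2/5)(2/5)(2/5) = 8/125; P(data | r = 4) = (4/5)(4/5)(4/5) = 64/125.
The prior-weighted likelihoods are 1/3 · 1/125 = 1/375, 1/3 · 8/125 = 8/375, 1/3 · 64/125 = 64/375; these sum to 73/375.
The posterior is then P(r = 1 | data) = 1/73, P(r = 2 | data) = 8/73, P(r = 4 | data) = 64/73.
Averaging over the posterior, P(purple next | data) = (4/5)(1/73) + (3/5)(8/73) + (1/5)(64/73) = 92/365.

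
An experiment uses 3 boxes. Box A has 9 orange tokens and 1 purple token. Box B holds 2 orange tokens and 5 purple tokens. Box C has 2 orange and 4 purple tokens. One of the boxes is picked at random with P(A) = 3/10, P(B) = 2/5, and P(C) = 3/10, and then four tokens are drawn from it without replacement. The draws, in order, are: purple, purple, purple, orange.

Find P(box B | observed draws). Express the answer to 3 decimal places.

Compute the likelihood of the observed sequence for each case: P(data | box A) = (1/10)(0/9) = 0; P(data | box B) = (5/7)(4/6)(3/5)(2/4) = 1/7; P(data | box C) = (4/6)(3/5)(2/4)(2/3) = 2/15.
Multiplying each by its prior: 3/10 · 0 = 0, 2/5 · 1/7 = 2/35, 3/10 · 2/15 = 1/25; with total 17/175.
By Bayes' rule, P(box B | data) = (2/35) / (17/175) = 10/17.

0.588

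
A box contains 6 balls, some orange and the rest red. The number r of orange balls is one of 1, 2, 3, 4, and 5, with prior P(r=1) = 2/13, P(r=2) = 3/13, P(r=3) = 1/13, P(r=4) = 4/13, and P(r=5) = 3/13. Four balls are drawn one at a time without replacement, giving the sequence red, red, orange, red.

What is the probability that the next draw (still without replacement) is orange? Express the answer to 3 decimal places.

For each hypothesis, P(data | H) works out to: P(data | r = 1) = (5/6)(4/5)(1/4)(3/3) = 1/6; P(data | r = 2) = (4/6)(3/5)(2/4)(2/3) = 2/15; P(data | r = 3) = (3/6)(2/5)(3/4)(1/3) = 1/20; P(data | r = 4) = (2/6)(1/5)(4/4)(0/3) = 0; P(data | r = 5) = (1/6)(0/5) = 0.
Multiplying each by its prior: 2/13 · 1/6 = 1/39, 3/13 · 2/15 = 2/65, 1/13 · 1/20 = 1/260, 4/13 · 0 = 0, 3/13 · 0 = 0; these sum to 47/780.
The posterior is then P(r = 1 | data) = 20/47, P(r = 2 | data) = 24/47, P(r = 3 | data) = 3/47, P(r = 4 | data) = 0, P(r = 5 | data) = 0.
So P(orange next | data) = Σ P(orange next | H) P(H | data) = (0)(20/47) + (1/2)(24/47) + (1)(3/47) = 15/47.

0.319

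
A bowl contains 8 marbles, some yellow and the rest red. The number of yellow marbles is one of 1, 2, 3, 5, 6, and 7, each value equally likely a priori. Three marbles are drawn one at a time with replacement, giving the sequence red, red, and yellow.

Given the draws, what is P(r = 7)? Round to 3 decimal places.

0.026

For each hypothesis, P(data | H) works out to: P(data | r = 1) = (7/8)(7/8)(1/8) = 0.095703; P(data | r = 2) = (6/8)(6/8)(2/8) = 0.14062; P(data | r = 3) = (5/8)(5/8)(3/8) = 0.14648; P(data | r = 5) = (3/8)(3/8)(5/8) = 0.087891; P(data | r = 6) = (2/8)(2/8)(6/8) = 0.046875; P(data | r = 7) = (1/8)(1/8)(7/8) = 0.013672.
The prior-weighted likelihoods are 1/6 · 0.095703 = 0.015951, 1/6 · 0.14062 = 0.023438, 1/6 · 0.14648 = 0.024414, 1/6 · 0.087891 = 0.014648, 1/6 · 0.046875 = 0.0078125, 1/6 · 0.013672 = 0.0022786; these sum to 0.088542.
By Bayes' rule, P(r = 7 | data) = (0.0022786) / (0.088542) = 0.025735.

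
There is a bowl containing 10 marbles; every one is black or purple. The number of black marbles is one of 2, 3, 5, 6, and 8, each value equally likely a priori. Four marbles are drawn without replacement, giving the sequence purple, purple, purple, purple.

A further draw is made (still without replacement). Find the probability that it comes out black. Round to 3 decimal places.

0.414

For each hypothesis, P(data | H) works out to: P(data | r = 2) = (8/10)(7/9)(6/8)(5/7) = 0.33333; P(data | r = 3) = (7/10)(6/9)(5/8)(4/7) = 0.16667; P(data | r = 5) = (5/10)(4/9)(3/8)(2/7) = 0.02381; P(data | r = 6) = (4/10)(3/9)(2/8)(1/7) = 0.0047619; P(data | r = 8) = (2/10)(1/9)(0/8) = 0.
The prior-weighted likelihoods are 1/5 · 0.33333 = 0.066667, 1/5 · 0.16667 = 0.033333, 1/5 · 0.02381 = 0.0047619, 1/5 · 0.0047619 = 0.00095238, 1/5 · 0 = 0; these sum to 0.10571.
The posterior is then P(r = 2 | data) = 0.63063, P(r = 3 | data) = 0.31532, P(r = 5 | data) = 0.045045, P(r = 6 | data) = 0.009009, P(r = 8 | data) = 0.
Averaging over the posterior, P(black next | data) = (1/3)(0.63063) + (1/2)(0.31532) + (5/6)(0.045045) + (1)(0.009009) = 0.41441.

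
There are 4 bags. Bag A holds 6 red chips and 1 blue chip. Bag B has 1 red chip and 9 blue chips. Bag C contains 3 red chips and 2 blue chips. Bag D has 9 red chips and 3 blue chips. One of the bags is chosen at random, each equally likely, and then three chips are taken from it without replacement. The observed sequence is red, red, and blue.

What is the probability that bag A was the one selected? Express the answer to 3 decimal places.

For each hypothesis, P(data | H) works out to: P(data | bag A) = (6/7)(5/6)(1/5) = 1/7; P(data | bag B) = (1/10)(0/9) = 0; P(data | bag C) = (3/5)(2/4)(2/3) = 1/5; P(data | bag D) = (9/12)(8/11)(3/10) = 9/55.
Multiplying each by its prior: 1/4 · 1/7 = 1/28, 1/4 · 0 = 0, 1/4 · 1/5 = 1/20, 1/4 · 9/55 = 9/220; with total 39/308.
Hence P(bag A | data) = (1/28) / (39/308) = 11/39.

0.282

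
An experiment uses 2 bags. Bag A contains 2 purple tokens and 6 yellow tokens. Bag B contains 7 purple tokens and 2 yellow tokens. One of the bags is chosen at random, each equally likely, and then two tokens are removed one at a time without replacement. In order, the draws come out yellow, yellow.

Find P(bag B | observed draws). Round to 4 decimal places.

For each hypothesis, P(data | H) works out to: P(data | bag A) = (6/8)(5/7) = 15/28; P(data | bag B) = (2/9)(1/8) = 1/36.
Weighting by the prior gives 1/2 · 15/28 = 15/56, 1/2 · 1/36 = 1/72; these sum to 71/252.
By Bayes' rule, P(bag B | data) = (1/72) / (71/252) = 7/142.

0.0493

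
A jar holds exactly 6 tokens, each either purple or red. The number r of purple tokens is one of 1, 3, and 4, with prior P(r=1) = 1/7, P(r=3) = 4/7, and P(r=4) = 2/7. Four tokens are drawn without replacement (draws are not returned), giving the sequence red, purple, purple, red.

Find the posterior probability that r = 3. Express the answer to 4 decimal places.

The likelihood of the observed sequence under each hypothesis: P(data | r = 1) = (5/6)(1/5)(0/4) = 0; P(data | r = 3) = (3/6)(3/5)(2/4)(2/3) = 1/10; P(data | r = 4) = (2/6)(4/5)(3/4)(1/3) = 1/15.
Weighting by the prior gives 1/7 · 0 = 0, 4/7 · 1/10 = 2/35, 2/7 · 1/15 = 2/105; these sum to 8/105.
By Bayes' rule, P(r = 3 | data) = (2/35) / (8/105) = 3/4.

0.7500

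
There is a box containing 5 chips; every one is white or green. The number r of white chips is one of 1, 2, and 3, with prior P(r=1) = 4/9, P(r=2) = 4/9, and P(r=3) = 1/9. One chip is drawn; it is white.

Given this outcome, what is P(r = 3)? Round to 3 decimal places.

0.200

The likelihood of this draw under each hypothesis: P(data | r = 1) = (1/5) = 1/5; P(data | r = 2) = (2/5) = 2/5; P(data | r = 3) = (3/5) = 3/5.
Multiplying each by its prior: 4/9 · 1/5 = 4/45, 4/9 · 2/5 = 8/45, 1/9 · 3/5 = 1/15; summing to 1/3.
Hence P(r = 3 | data) = (1/15) / (1/3) = 1/5.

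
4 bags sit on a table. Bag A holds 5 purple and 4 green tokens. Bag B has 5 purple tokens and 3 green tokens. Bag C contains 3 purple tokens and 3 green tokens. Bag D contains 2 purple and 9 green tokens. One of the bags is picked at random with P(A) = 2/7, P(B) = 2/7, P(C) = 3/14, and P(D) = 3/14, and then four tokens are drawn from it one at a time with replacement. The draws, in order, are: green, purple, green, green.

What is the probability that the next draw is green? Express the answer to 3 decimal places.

0.583

Compute the likelihood of the observed sequence for each case: P(data | bag A) = (4/9)(5/9)(4/9)(4/9) = 0.048773; P(data | bag B) = (3/8)(5/8)(3/8)(3/8) = 0.032959; P(data | bag C) = (3/6)(3/6)(3/6)(3/6) = 0.0625; P(data | bag D) = (9/11)(2/11)(9/11)(9/11) = 0.099583.
Multiplying each by its prior: 2/7 · 0.048773 = 0.013935, 2/7 · 0.032959 = 0.0094169, 3/14 · 0.0625 = 0.013393, 3/14 · 0.099583 = 0.021339; these sum to 0.058084.
The posterior is then P(bag A | data) = 0.23991, P(bag B | data) = 0.16212, P(bag C | data) = 0.23058, P(bag D | data) = 0.36739.
So P(green next | data) = Σ P(green next | H) P(H | data) = (4/9)(0.23991) + (3/8)(0.16212) + (1/2)(0.23058) + (9/11)(0.36739) = 0.5833.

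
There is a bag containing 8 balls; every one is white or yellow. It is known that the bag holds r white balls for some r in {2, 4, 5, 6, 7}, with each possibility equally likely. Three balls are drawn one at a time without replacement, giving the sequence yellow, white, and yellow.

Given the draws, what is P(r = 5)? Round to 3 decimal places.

0.200

The likelihood of the observed sequence under each hypothesis: P(data | r = 2) = (6/8)(2/7)(5/6) = 5/28; P(data | r = 4) = (4/8)(4/7)(3/6) = 1/7; P(data | r = 5) = (3/8)(5/7)(2/6) = 5/56; P(data | r = 6) = (2/8)(6/7)(1/6) = 1/28; P(data | r = 7) = (1/8)(7/7)(0/6) = 0.
Multiplying each by its prior: 1/5 · 5/28 = 1/28, 1/5 · 1/7 = 1/35, 1/5 · 5/56 = 1/56, 1/5 · 1/28 = 1/140, 1/5 · 0 = 0; summing to 5/56.
By Bayes' rule, P(r = 5 | data) = (1/56) / (5/56) = 1/5.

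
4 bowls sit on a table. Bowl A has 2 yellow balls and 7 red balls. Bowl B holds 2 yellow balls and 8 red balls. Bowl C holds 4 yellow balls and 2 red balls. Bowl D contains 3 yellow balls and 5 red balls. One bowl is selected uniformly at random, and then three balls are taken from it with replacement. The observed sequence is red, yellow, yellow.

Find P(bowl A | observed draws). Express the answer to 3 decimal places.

Compute the likelihood of the observed sequence for each case: P(data | bowl A) = (7/9)(2/9)(2/9) = 0.038409; P(data | bowl B) = (8/10)(2/10)(2/10) = 0.032; P(data | bowl C) = (2/6)(4/6)(4/6) = 0.14815; P(data | bowl D) = (5/8)(3/8)(3/8) = 0.087891.
Weighting by the prior gives 1/4 · 0.038409 = 0.0096022, 1/4 · 0.032 = 0.008, 1/4 · 0.14815 = 0.037037, 1/4 · 0.087891 = 0.021973; with total 0.076612.
By Bayes' rule, P(bowl A | data) = (0.0096022) / (0.076612) = 0.12534.

0.125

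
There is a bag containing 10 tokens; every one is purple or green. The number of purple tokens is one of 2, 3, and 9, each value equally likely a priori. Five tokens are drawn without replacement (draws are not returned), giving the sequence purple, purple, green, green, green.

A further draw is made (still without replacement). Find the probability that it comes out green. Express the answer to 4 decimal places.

0.8696

The likelihood of the observed sequence under each hypothesis: P(data | r = 2) = (2/10)(1/9)(8/8)(7/7)(6/6) = 0.022222; P(data | r = 3) = (3/10)(2/9)(7/8)(6/7)(5/6) = 0.041667; P(data | r = 9) = (9/10)(8/9)(1/8)(0/7) = 0.
The prior-weighted likelihoods are 1/3 · 0.022222 = 0.0074074, 1/3 · 0.041667 = 0.013889, 1/3 · 0 = 0; with total 0.021296.
Normalising, the posterior is P(r = 2 | data) = 0.34783, P(r = 3 | data) = 0.65217, P(r = 9 | data) = 0.
The predictive probability is P(green next | data) = (1)(0.34783) + (4/5)(0.65217) = 0.86957.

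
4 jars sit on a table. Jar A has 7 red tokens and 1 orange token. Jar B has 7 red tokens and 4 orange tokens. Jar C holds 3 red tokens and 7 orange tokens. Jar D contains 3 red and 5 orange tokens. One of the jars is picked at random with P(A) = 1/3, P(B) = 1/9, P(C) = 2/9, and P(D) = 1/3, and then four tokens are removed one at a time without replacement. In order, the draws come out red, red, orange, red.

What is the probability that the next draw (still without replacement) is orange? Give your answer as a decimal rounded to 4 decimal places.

0.2099

The likelihood of the observed sequence under each hypothesis: P(data | jar A) = (7/8)(6/7)(1/6)(5/5) = 0.125; P(data | jar B) = (7/11)(6/10)(4/9)(5/8) = 0.10606; P(data | jar C) = (3/10)(2/9)(7/8)(1/7) = 0.0083333; P(data | jar D) = (3/8)(2/7)(5/6)(1/5) = 0.017857.
Multiplying each by its prior: 1/3 · 0.125 = 0.041667, 1/9 · 0.10606 = 0.011785, 2/9 · 0.0083333 = 0.0018519, 1/3 · 0.017857 = 0.0059524; with total 0.061255.
Dividing through by the total gives posterior P(jar A | data) = 0.68021, P(jar B | data) = 0.19238, P(jar C | data) = 0.030232, P(jar D | data) = 0.097173.
Averaging over the posterior, P(orange next | data) = (0)(0.68021) + (3/7)(0.19238) + (1)(0.030232) + (1)(0.097173) = 0.20985.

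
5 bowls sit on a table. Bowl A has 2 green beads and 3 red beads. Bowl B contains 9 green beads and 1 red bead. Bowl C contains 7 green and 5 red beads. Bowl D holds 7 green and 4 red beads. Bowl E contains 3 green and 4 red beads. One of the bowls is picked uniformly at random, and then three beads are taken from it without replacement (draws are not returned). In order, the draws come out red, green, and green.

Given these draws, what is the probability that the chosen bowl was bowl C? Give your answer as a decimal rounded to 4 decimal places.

Under each hypothesis, the probability of the observed sequence is: P(data | bowl A) = (3/5)(2/4)(1/3) = 0.1; P(data | bowl B) = (1/10)(9/9)(8/8) = 0.1; P(data | bowl C) = (5/12)(7/11)(6/10) = 0.15909; P(data | bowl D) = (4/11)(7/10)(6/9) = 0.1697; P(data | bowl E) = (4/7)(3/6)(2/5) = 0.11429.
The prior-weighted likelihoods are 1/5 · 0.1 = 0.02, 1/5 · 0.1 = 0.02, 1/5 · 0.15909 = 0.031818, 1/5 · 0.1697 = 0.033939, 1/5 · 0.11429 = 0.022857; these sum to 0.12861.
Therefore the posterior P(bowl C | data) = (0.031818) / (0.12861) = 0.24739.

0.2474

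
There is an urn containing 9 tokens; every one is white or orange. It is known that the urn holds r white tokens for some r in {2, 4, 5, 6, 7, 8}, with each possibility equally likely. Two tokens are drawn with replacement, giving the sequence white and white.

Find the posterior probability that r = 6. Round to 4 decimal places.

For each hypothesis, P(data | H) works out to: P(data | r = 2) = (2/9)(2/9) = 4/81; P(data | r = 4) = (4/9)(4/9) = 16/81; P(data | r = 5) = (5/9)(5/9) = 25/81; P(data | r = 6) = (6/9)(6/9) = 4/9; P(data | r = 7) = (7/9)(7/9) = 49/81; P(data | r = 8) = (8/9)(8/9) = 64/81.
The prior-weighted likelihoods are 1/6 · 4/81 = 2/243, 1/6 · 16/81 = 8/243, 1/6 · 25/81 = 25/486, 1/6 · 4/9 = 2/27, 1/6 · 49/81 = 49/486, 1/6 · 64/81 = 32/243; these sum to 97/243.
So P(r = 6 | data) = (2/27) / (97/243) = 18/97.

0.1856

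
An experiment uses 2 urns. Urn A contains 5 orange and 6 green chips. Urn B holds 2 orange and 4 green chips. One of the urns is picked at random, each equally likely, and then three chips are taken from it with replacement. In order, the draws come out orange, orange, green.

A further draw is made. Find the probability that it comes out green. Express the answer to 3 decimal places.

0.594

Under each hypothesis, the probability of the observed sequence is: P(data | urn A) = (5/11)(5/11)(6/11) = 0.1127; P(data | urn B) = (2/6)(2/6)(4/6) = 0.074074.
Weighting by the prior gives 1/2 · 0.1127 = 0.056349, 1/2 · 0.074074 = 0.037037; summing to 0.093386.
The posterior is then P(urn A | data) = 0.6034, P(urn B | data) = 0.3966.
The predictive probability is P(green next | data) = (6/11)(0.6034) + (2/3)(0.3966) = 0.59353.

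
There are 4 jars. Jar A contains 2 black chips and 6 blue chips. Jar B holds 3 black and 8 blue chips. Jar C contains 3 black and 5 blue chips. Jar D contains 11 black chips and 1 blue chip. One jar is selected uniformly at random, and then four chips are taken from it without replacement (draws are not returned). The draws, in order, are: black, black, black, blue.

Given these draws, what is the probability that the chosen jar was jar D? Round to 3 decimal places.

The likelihood of the observed sequence under each hypothesis: P(data | jar A) = (2/8)(1/7)(0/6) = 0; P(data | jar B) = (3/11)(2/10)(1/9)(8/8) = 0.0060606; P(data | jar C) = (3/8)(2/7)(1/6)(5/5) = 0.017857; P(data | jar D) = (11/12)(10/11)(9/10)(1/9) = 0.083333.
The prior-weighted likelihoods are 1/4 · 0 = 0, 1/4 · 0.0060606 = 0.0015152, 1/4 · 0.017857 = 0.0044643, 1/4 · 0.083333 = 0.020833; these sum to 0.026813.
Therefore the posterior P(jar D | data) = (0.020833) / (0.026813) = 0.77699.

0.777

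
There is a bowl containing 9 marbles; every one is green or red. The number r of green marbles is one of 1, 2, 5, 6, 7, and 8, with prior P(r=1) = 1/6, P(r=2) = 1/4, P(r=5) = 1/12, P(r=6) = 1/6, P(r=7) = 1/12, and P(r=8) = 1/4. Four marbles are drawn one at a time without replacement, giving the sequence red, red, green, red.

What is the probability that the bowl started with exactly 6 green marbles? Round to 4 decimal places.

0.0339

Compute the likelihood of the observed sequence for each case: P(data | r = 1) = (8/9)(7/8)(1/7)(6/6) = 0.11111; P(data | r = 2) = (7/9)(6/8)(2/7)(5/6) = 0.13889; P(data | r = 5) = (4/9)(3/8)(5/7)(2/6) = 0.039683; P(data | r = 6) = (3/9)(2/8)(6/7)(1/6) = 0.011905; P(data | r = 7) = (2/9)(1/8)(7/7)(0/6) = 0; P(data | r = 8) = (1/9)(0/8) = 0.
Multiplying each by its prior: 1/6 · 0.11111 = 0.018519, 1/4 · 0.13889 = 0.034722, 1/12 · 0.039683 = 0.0033069, 1/6 · 0.011905 = 0.0019841, 1/12 · 0 = 0, 1/4 · 0 = 0; summing to 0.058532.
So P(r = 6 | data) = (0.0019841) / (0.058532) = 0.033898.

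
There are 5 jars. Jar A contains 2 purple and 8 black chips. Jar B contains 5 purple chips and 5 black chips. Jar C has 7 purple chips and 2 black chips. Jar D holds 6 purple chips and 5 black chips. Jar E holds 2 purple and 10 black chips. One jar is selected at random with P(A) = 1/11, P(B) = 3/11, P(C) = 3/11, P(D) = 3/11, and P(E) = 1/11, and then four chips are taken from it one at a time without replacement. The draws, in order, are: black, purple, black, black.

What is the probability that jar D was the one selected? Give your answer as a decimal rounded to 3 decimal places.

0.239

Compute the likelihood of the observed sequence for each case: P(data | jar A) = (8/10)(2/9)(7/8)(6/7) = 0.13333; P(data | jar B) = (5/10)(5/9)(4/8)(3/7) = 0.059524; P(data | jar C) = (2/9)(7/8)(1/7)(0/6) = 0; P(data | jar D) = (5/11)(6/10)(4/9)(3/8) = 0.045455; P(data | jar E) = (10/12)(2/11)(9/10)(8/9) = 0.12121.
The prior-weighted likelihoods are 1/11 · 0.13333 = 0.012121, 3/11 · 0.059524 = 0.016234, 3/11 · 0 = 0, 3/11 · 0.045455 = 0.012397, 1/11 · 0.12121 = 0.011019; summing to 0.051771.
Therefore the posterior P(jar D | data) = (0.012397) / (0.051771) = 0.23945.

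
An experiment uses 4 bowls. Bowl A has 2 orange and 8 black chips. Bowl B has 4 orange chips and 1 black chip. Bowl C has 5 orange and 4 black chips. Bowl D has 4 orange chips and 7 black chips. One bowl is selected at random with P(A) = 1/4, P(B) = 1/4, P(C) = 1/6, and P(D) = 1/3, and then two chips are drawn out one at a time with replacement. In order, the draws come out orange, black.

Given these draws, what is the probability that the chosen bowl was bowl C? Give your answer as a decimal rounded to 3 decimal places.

0.208

Under each hypothesis, the probability of the observed sequence is: P(data | bowl A) = (2/10)(8/10) = 0.16; P(data | bowl B) = (4/5)(1/5) = 0.16; P(data | bowl C) = (5/9)(4/9) = 0.24691; P(data | bowl D) = (4/11)(7/11) = 0.2314.
Multiplying each by its prior: 1/4 · 0.16 = 0.04, 1/4 · 0.16 = 0.04, 1/6 · 0.24691 = 0.041152, 1/3 · 0.2314 = 0.077135; these sum to 0.19829.
Hence P(bowl C | data) = (0.041152) / (0.19829) = 0.20754.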